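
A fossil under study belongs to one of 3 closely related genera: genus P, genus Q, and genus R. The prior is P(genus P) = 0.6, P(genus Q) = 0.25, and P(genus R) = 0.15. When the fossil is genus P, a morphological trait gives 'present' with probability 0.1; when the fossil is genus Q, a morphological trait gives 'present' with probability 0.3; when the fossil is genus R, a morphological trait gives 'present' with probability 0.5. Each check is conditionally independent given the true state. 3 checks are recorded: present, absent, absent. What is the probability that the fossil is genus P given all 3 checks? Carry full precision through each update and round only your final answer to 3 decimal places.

Apply Bayes' rule sequentially, carrying P(genus P) forward.
After 'present': normaliser = 0.1·0.6000 + 0.3·0.2500 + 0.5·0.1500; P(genus P) ≈ 0.2857, P(genus Q) ≈ 0.3571, P(genus R) ≈ 0.3571
After 'absent': normaliser = 0.9·0.2857 + 0.7·0.3571 + 0.5·0.3571; P(genus P) ≈ 0.3750, P(genus Q) ≈ 0.3646, P(genus R) ≈ 0.2604
After 'absent': normaliser = 0.9·0.3750 + 0.7·0.3646 + 0.5·0.2604; P(genus P) ≈ 0.4669, P(genus Q) ≈ 0.3530, P(genus R) ≈ 0.1801

0.467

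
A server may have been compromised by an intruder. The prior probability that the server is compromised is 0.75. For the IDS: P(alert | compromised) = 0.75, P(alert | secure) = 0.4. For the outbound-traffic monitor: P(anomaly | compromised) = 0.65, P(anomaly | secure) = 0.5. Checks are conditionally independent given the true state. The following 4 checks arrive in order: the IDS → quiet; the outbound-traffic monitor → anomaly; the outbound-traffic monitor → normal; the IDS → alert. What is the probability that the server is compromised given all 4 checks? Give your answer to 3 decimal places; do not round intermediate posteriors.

0.681

After the IDS='quiet': P(compromised) = 0.25·0.7500 / (0.25·0.7500 + 0.6·0.2500) ≈ 0.5556
After the outbound-traffic monitor='anomaly': P(compromised) = 0.65·0.5556 / (0.65·0.5556 + 0.5·0.4444) ≈ 0.6190
After the outbound-traffic monitor='normal': P(compromised) = 0.35·0.6190 / (0.35·0.6190 + 0.5·0.3810) ≈ 0.5322
After the IDS='alert': P(compromised) = 0.75·0.5322 / (0.75·0.5322 + 0.4·0.4678) ≈ 0.6808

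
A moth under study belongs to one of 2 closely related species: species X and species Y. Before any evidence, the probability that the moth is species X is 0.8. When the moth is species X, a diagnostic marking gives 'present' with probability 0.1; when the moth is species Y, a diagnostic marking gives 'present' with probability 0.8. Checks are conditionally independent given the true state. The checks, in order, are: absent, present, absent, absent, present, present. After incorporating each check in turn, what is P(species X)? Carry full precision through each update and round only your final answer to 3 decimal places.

Apply Bayes' rule sequentially, carrying P(species X) forward.
After 'absent': P(species X) = 0.9·0.8000 / (0.9·0.8000 + 0.2·0.2000) ≈ 0.9474
After 'present': P(species X) = 0.1·0.9474 / (0.1·0.9474 + 0.8·0.0526) ≈ 0.6923
After 'absent': P(species X) = 0.9·0.6923 / (0.9·0.6923 + 0.2·0.3077) ≈ 0.9101
After 'absent': P(species X) = 0.9·0.9101 / (0.9·0.9101 + 0.2·0.0899) ≈ 0.9785
After 'present': P(species X) = 0.1·0.9785 / (0.1·0.9785 + 0.8·0.0215) ≈ 0.8506
After 'present': P(species X) = 0.1·0.8506 / (0.1·0.8506 + 0.8·0.1494) ≈ 0.4159

0.416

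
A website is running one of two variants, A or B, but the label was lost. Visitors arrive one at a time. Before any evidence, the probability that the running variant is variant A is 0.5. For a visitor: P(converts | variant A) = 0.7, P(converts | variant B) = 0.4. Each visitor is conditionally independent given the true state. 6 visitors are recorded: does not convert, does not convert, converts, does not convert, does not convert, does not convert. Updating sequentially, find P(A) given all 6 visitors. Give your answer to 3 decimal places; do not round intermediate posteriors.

After 'does not convert': P(A) = 0.3·0.5000 / (0.3·0.5000 + 0.6·0.5000) ≈ 0.3333
After 'does not convert': P(A) = 0.3·0.3333 / (0.3·0.3333 + 0.6·0.6667) ≈ 0.2000
After 'converts': P(A) = 0.7·0.2000 / (0.7·0.2000 + 0.4·0.8000) ≈ 0.3043
After 'does not convert': P(A) = 0.3·0.3043 / (0.3·0.3043 + 0.6·0.6957) ≈ 0.1795
After 'does not convert': P(A) = 0.3·0.1795 / (0.3·0.1795 + 0.6·0.8205) ≈ 0.0986
After 'does not convert': P(A) = 0.3·0.0986 / (0.3·0.0986 + 0.6·0.9014) ≈ 0.0519

0.052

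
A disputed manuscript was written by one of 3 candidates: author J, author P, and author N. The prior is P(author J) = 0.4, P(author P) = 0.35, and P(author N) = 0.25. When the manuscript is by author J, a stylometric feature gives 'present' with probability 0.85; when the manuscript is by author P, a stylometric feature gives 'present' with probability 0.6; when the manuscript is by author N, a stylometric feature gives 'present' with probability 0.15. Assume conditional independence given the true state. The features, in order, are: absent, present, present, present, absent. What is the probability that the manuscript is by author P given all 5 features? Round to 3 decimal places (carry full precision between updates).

Each posterior becomes the prior for the next update.
After 'absent': normaliser = 0.15·0.4000 + 0.4·0.3500 + 0.85·0.2500; P(author J) ≈ 0.1455, P(author P) ≈ 0.3394, P(author N) ≈ 0.5152
After 'present': normaliser = 0.85·0.1455 + 0.6·0.3394 + 0.15·0.5152; P(author J) ≈ 0.3056, P(author P) ≈ 0.5034, P(author N) ≈ 0.1910
After 'present': normaliser = 0.85·0.3056 + 0.6·0.5034 + 0.15·0.1910; P(author J) ≈ 0.4400, P(author P) ≈ 0.5115, P(author N) ≈ 0.0485
After 'present': normaliser = 0.85·0.4400 + 0.6·0.5115 + 0.15·0.0485; P(author J) ≈ 0.5434, P(author P) ≈ 0.4460, P(author N) ≈ 0.0106
After 'absent': normaliser = 0.15·0.5434 + 0.4·0.4460 + 0.85·0.0106; P(author J) ≈ 0.3031, P(author P) ≈ 0.6634, P(author N) ≈ 0.0334

0.663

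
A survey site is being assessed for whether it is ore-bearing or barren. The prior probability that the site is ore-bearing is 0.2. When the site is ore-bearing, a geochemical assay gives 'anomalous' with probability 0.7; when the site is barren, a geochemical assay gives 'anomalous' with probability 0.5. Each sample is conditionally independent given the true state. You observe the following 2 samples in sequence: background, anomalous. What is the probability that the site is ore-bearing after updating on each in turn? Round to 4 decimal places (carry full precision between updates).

After 'background': P(ore) = 0.3·0.2000 / (0.3·0.2000 + 0.5·0.8000) ≈ 0.1304
After 'anomalous': P(ore) = 0.7·0.1304 / (0.7·0.1304 + 0.5·0.8696) ≈ 0.1736

0.1736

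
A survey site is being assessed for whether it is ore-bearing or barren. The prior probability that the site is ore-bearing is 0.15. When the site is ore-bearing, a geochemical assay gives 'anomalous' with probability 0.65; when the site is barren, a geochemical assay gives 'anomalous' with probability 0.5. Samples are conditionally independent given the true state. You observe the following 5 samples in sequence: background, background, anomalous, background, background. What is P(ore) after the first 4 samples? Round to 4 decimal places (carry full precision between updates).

After 'background': P(ore) = 0.35·0.1500 / (0.35·0.1500 + 0.5·0.8500) ≈ 0.1099
After 'background': P(ore) = 0.35·0.1099 / (0.35·0.1099 + 0.5·0.8901) ≈ 0.0796
After 'anomalous': P(ore) = 0.65·0.0796 / (0.65·0.0796 + 0.5·0.9204) ≈ 0.1011
After 'background': P(ore) = 0.35·0.1011 / (0.35·0.1011 + 0.5·0.8989) ≈ 0.0729

0.0729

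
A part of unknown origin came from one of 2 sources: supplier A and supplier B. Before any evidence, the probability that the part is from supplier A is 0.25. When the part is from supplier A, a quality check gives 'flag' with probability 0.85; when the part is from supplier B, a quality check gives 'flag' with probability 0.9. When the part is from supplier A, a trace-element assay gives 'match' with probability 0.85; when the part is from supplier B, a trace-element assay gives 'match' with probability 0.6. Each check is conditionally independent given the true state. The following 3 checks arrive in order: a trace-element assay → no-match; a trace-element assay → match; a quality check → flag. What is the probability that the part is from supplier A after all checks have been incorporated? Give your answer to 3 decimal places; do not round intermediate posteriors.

After a trace-element assay='no-match': P(supplier A) = 0.15·0.2500 / (0.15·0.2500 + 0.4·0.7500) ≈ 0.1111
After a trace-element assay='match': P(supplier A) = 0.85·0.1111 / (0.85·0.1111 + 0.6·0.8889) ≈ 0.1504
After a quality check='flag': P(supplier A) = 0.85·0.1504 / (0.85·0.1504 + 0.9·0.8496) ≈ 0.1433

0.143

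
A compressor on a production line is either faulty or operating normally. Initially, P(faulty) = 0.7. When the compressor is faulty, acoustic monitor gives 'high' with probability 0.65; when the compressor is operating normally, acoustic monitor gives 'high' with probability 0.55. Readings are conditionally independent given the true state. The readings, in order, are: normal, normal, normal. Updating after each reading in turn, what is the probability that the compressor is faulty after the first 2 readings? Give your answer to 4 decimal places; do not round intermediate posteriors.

0.5853

After 'normal': P(faulty) = 0.35·0.7000 / (0.35·0.7000 + 0.45·0.3000) ≈ 0.6447
After 'normal': P(faulty) = 0.35·0.6447 / (0.35·0.6447 + 0.45·0.3553) ≈ 0.5853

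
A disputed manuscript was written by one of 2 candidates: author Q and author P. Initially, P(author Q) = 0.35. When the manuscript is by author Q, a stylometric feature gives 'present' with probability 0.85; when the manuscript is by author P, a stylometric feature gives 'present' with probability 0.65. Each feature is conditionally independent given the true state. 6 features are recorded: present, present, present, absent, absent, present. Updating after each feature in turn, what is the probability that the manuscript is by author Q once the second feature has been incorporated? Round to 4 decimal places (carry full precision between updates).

Each posterior becomes the prior for the next update.
After 'present': P(author Q) = 0.85·0.3500 / (0.85·0.3500 + 0.65·0.6500) ≈ 0.4132
After 'present': P(author Q) = 0.85·0.4132 / (0.85·0.4132 + 0.65·0.5868) ≈ 0.4794

0.4794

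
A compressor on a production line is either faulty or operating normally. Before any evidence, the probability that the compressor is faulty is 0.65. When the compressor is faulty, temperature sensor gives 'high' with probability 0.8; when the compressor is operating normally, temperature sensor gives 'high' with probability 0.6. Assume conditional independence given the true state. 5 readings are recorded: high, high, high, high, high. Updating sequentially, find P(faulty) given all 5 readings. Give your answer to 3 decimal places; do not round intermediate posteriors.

0.887

After 'high': P(faulty) = 0.8·0.6500 / (0.8·0.6500 + 0.6·0.3500) ≈ 0.7123
After 'high': P(faulty) = 0.8·0.7123 / (0.8·0.7123 + 0.6·0.2877) ≈ 0.7675
After 'high': P(faulty) = 0.8·0.7675 / (0.8·0.7675 + 0.6·0.2325) ≈ 0.8149
After 'high': P(faulty) = 0.8·0.8149 / (0.8·0.8149 + 0.6·0.1851) ≈ 0.8544
After 'high': P(faulty) = 0.8·0.8544 / (0.8·0.8544 + 0.6·0.1456) ≈ 0.8867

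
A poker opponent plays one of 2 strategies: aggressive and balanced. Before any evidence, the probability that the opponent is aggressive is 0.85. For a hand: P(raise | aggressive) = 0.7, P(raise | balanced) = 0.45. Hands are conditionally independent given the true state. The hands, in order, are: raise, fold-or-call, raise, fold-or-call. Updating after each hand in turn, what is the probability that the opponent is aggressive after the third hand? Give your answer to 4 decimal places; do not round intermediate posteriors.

After 'raise': P(aggressive) = 0.7·0.8500 / (0.7·0.8500 + 0.45·0.1500) ≈ 0.8981
After 'fold-or-call': P(aggressive) = 0.3·0.8981 / (0.3·0.8981 + 0.55·0.1019) ≈ 0.8278
After 'raise': P(aggressive) = 0.7·0.8278 / (0.7·0.8278 + 0.45·0.1722) ≈ 0.8821

0.8821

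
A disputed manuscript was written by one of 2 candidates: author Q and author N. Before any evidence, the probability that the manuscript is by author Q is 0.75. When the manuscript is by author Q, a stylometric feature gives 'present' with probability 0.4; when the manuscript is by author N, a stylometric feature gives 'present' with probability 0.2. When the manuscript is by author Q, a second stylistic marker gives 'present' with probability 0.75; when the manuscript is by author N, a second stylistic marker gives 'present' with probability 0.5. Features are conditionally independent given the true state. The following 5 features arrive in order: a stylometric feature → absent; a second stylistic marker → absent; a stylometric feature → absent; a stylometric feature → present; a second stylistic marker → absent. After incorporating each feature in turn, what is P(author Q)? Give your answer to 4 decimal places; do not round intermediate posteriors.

0.4576

Each posterior becomes the prior for the next update.
After a stylometric feature='absent': P(author Q) = 0.6·0.7500 / (0.6·0.7500 + 0.8·0.2500) ≈ 0.6923
After a second stylistic marker='absent': P(author Q) = 0.25·0.6923 / (0.25·0.6923 + 0.5·0.3077) ≈ 0.5294
After a stylometric feature='absent': P(author Q) = 0.6·0.5294 / (0.6·0.5294 + 0.8·0.4706) ≈ 0.4576
After a stylometric feature='present': P(author Q) = 0.4·0.4576 / (0.4·0.4576 + 0.2·0.5424) ≈ 0.6279
After a second stylistic marker='absent': P(author Q) = 0.25·0.6279 / (0.25·0.6279 + 0.5·0.3721) ≈ 0.4576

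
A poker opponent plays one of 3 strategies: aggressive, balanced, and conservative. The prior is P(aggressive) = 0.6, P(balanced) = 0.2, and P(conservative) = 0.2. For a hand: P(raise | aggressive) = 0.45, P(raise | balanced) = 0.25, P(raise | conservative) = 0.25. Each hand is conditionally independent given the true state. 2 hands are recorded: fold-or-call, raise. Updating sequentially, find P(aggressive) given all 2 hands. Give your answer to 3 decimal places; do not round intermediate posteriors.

0.664

After 'fold-or-call': normaliser = 0.55·0.6000 + 0.75·0.2000 + 0.75·0.2000; P(aggressive) ≈ 0.5238, P(balanced) ≈ 0.2381, P(conservative) ≈ 0.2381
After 'raise': normaliser = 0.45·0.5238 + 0.25·0.2381 + 0.25·0.2381; P(aggressive) ≈ 0.6644, P(balanced) ≈ 0.1678, P(conservative) ≈ 0.1678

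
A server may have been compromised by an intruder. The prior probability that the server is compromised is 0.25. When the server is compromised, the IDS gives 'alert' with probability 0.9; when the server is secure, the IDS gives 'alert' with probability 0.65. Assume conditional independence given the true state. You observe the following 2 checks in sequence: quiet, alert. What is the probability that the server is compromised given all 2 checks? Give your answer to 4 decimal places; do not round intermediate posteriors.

After 'quiet': P(compromised) = 0.1·0.2500 / (0.1·0.2500 + 0.35·0.7500) ≈ 0.0870
After 'alert': P(compromised) = 0.9·0.0870 / (0.9·0.0870 + 0.65·0.9130) ≈ 0.1165

0.1165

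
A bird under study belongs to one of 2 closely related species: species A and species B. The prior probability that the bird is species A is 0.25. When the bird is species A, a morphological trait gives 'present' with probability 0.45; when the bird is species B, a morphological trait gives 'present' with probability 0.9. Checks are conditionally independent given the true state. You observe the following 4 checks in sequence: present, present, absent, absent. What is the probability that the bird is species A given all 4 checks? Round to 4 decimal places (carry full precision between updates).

Each posterior becomes the prior for the next update.
After 'present': P(species A) = 0.45·0.2500 / (0.45·0.2500 + 0.9·0.7500) ≈ 0.1429
After 'present': P(species A) = 0.45·0.1429 / (0.45·0.1429 + 0.9·0.8571) ≈ 0.0769
After 'absent': P(species A) = 0.55·0.0769 / (0.55·0.0769 + 0.1·0.9231) ≈ 0.3143
After 'absent': P(species A) = 0.55·0.3143 / (0.55·0.3143 + 0.1·0.6857) ≈ 0.7160

0.7160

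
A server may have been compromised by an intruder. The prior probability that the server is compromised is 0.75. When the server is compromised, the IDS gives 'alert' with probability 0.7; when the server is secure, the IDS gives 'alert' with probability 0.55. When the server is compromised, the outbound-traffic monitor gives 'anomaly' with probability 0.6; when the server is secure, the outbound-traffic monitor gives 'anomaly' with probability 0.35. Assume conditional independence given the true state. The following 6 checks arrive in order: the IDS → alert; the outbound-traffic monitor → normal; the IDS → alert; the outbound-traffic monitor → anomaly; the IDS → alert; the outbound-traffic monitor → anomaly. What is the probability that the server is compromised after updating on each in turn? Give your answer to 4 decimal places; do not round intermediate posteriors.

0.9179

After the IDS='alert': P(compromised) = 0.7·0.7500 / (0.7·0.7500 + 0.55·0.2500) ≈ 0.7925
After the outbound-traffic monitor='normal': P(compromised) = 0.4·0.7925 / (0.4·0.7925 + 0.65·0.2075) ≈ 0.7015
After the IDS='alert': P(compromised) = 0.7·0.7015 / (0.7·0.7015 + 0.55·0.2985) ≈ 0.7494
After the outbound-traffic monitor='anomaly': P(compromised) = 0.6·0.7494 / (0.6·0.7494 + 0.35·0.2506) ≈ 0.8368
After the IDS='alert': P(compromised) = 0.7·0.8368 / (0.7·0.8368 + 0.55·0.1632) ≈ 0.8671
After the outbound-traffic monitor='anomaly': P(compromised) = 0.6·0.8671 / (0.6·0.8671 + 0.35·0.1329) ≈ 0.9179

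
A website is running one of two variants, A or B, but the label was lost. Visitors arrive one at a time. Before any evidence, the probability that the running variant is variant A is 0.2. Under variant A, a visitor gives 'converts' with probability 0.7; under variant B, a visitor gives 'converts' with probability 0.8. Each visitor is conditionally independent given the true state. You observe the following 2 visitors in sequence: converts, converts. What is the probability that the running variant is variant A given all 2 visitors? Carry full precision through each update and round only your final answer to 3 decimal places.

After 'converts': P(A) = 0.7·0.2000 / (0.7·0.2000 + 0.8·0.8000) ≈ 0.1795
After 'converts': P(A) = 0.7·0.1795 / (0.7·0.1795 + 0.8·0.8205) ≈ 0.1607

0.161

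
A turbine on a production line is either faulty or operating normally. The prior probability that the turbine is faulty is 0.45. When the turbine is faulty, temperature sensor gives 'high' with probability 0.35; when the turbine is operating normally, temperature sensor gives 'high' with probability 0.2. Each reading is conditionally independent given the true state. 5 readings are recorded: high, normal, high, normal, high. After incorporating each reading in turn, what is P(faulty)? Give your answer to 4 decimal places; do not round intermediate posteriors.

Each posterior becomes the prior for the next update.
After 'high': P(faulty) = 0.35·0.4500 / (0.35·0.4500 + 0.2·0.5500) ≈ 0.5888
After 'normal': P(faulty) = 0.65·0.5888 / (0.65·0.5888 + 0.8·0.4112) ≈ 0.5378
After 'high': P(faulty) = 0.35·0.5378 / (0.35·0.5378 + 0.2·0.4622) ≈ 0.6706
After 'normal': P(faulty) = 0.65·0.6706 / (0.65·0.6706 + 0.8·0.3294) ≈ 0.6232
After 'high': P(faulty) = 0.35·0.6232 / (0.35·0.6232 + 0.2·0.3768) ≈ 0.7432

0.7432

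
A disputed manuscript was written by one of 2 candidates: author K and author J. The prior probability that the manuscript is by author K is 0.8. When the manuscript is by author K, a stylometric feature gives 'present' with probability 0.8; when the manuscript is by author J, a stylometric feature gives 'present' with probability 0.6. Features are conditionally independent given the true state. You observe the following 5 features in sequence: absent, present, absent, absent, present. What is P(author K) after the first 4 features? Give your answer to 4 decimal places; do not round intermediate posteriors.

0.4000

After 'absent': P(author K) = 0.2·0.8000 / (0.2·0.8000 + 0.4·0.2000) ≈ 0.6667
After 'present': P(author K) = 0.8·0.6667 / (0.8·0.6667 + 0.6·0.3333) ≈ 0.7273
After 'absent': P(author K) = 0.2·0.7273 / (0.2·0.7273 + 0.4·0.2727) ≈ 0.5714
After 'absent': P(author K) = 0.2·0.5714 / (0.2·0.5714 + 0.4·0.4286) ≈ 0.4000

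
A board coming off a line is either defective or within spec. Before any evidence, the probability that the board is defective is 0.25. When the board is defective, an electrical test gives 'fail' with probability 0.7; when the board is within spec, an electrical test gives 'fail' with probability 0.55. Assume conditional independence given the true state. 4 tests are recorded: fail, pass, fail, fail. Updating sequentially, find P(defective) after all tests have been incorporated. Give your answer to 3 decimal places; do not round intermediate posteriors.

0.314

After 'fail': P(defective) = 0.7·0.2500 / (0.7·0.2500 + 0.55·0.7500) ≈ 0.2979
After 'pass': P(defective) = 0.3·0.2979 / (0.3·0.2979 + 0.45·0.7021) ≈ 0.2205
After 'fail': P(defective) = 0.7·0.2205 / (0.7·0.2205 + 0.55·0.7795) ≈ 0.2647
After 'fail': P(defective) = 0.7·0.2647 / (0.7·0.2647 + 0.55·0.7353) ≈ 0.3142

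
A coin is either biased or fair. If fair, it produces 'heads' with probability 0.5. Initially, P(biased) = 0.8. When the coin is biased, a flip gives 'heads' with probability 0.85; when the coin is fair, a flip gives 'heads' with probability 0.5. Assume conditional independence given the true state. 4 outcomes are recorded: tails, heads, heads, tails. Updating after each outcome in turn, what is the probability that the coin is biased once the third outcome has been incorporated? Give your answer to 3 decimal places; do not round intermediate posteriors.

0.776

After 'tails': P(biased) = 0.15·0.8000 / (0.15·0.8000 + 0.5·0.2000) ≈ 0.5455
After 'heads': P(biased) = 0.85·0.5455 / (0.85·0.5455 + 0.5·0.4545) ≈ 0.6711
After 'heads': P(biased) = 0.85·0.6711 / (0.85·0.6711 + 0.5·0.3289) ≈ 0.7762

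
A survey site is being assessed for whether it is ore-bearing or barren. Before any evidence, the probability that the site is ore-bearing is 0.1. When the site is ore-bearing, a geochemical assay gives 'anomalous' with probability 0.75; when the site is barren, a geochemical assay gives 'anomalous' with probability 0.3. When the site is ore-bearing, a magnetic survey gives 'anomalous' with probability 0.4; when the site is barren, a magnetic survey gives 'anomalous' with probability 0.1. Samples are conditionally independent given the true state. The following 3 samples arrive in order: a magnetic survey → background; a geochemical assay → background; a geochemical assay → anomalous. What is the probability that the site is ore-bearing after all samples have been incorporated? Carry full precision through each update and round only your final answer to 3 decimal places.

0.062

After a magnetic survey='background': P(ore) = 0.6·0.1000 / (0.6·0.1000 + 0.9·0.9000) ≈ 0.0690
After a geochemical assay='background': P(ore) = 0.25·0.0690 / (0.25·0.0690 + 0.7·0.9310) ≈ 0.0258
After a geochemical assay='anomalous': P(ore) = 0.75·0.0258 / (0.75·0.0258 + 0.3·0.9742) ≈ 0.0620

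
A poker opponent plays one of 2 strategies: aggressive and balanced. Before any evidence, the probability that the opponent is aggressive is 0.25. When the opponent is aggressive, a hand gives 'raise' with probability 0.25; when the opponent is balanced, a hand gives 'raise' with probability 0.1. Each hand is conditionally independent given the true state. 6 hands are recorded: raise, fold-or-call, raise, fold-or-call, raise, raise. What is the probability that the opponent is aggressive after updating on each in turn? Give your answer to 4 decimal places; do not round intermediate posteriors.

0.9004

After 'raise': P(aggressive) = 0.25·0.2500 / (0.25·0.2500 + 0.1·0.7500) ≈ 0.4545
After 'fold-or-call': P(aggressive) = 0.75·0.4545 / (0.75·0.4545 + 0.9·0.5455) ≈ 0.4098
After 'raise': P(aggressive) = 0.25·0.4098 / (0.25·0.4098 + 0.1·0.5902) ≈ 0.6345
After 'fold-or-call': P(aggressive) = 0.75·0.6345 / (0.75·0.6345 + 0.9·0.3655) ≈ 0.5913
After 'raise': P(aggressive) = 0.25·0.5913 / (0.25·0.5913 + 0.1·0.4087) ≈ 0.7834
After 'raise': P(aggressive) = 0.25·0.7834 / (0.25·0.7834 + 0.1·0.2166) ≈ 0.9004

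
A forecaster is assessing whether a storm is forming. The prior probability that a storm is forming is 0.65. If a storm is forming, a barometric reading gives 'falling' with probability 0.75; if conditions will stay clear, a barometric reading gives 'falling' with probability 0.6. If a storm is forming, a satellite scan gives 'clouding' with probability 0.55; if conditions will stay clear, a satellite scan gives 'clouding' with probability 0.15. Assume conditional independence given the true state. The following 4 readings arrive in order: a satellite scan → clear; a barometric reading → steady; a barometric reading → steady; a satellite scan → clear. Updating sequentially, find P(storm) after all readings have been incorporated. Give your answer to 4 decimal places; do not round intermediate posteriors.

0.1690

After a satellite scan='clear': P(storm) = 0.45·0.6500 / (0.45·0.6500 + 0.85·0.3500) ≈ 0.4958
After a barometric reading='steady': P(storm) = 0.25·0.4958 / (0.25·0.4958 + 0.4·0.5042) ≈ 0.3806
After a barometric reading='steady': P(storm) = 0.25·0.3806 / (0.25·0.3806 + 0.4·0.6194) ≈ 0.2775
After a satellite scan='clear': P(storm) = 0.45·0.2775 / (0.45·0.2775 + 0.85·0.7225) ≈ 0.1690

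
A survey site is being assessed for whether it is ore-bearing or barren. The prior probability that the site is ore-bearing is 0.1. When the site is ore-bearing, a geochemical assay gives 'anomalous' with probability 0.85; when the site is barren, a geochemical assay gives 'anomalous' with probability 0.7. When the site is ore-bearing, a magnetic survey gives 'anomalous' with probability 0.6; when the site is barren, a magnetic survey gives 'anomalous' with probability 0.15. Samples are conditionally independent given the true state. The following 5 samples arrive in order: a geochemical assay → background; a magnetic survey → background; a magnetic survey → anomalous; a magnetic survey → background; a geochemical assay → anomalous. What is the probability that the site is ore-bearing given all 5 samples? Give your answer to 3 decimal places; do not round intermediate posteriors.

After a geochemical assay='background': P(ore) = 0.15·0.1000 / (0.15·0.1000 + 0.3·0.9000) ≈ 0.0526
After a magnetic survey='background': P(ore) = 0.4·0.0526 / (0.4·0.0526 + 0.85·0.9474) ≈ 0.0255
After a magnetic survey='anomalous': P(ore) = 0.6·0.0255 / (0.6·0.0255 + 0.15·0.9745) ≈ 0.0947
After a magnetic survey='background': P(ore) = 0.4·0.0947 / (0.4·0.0947 + 0.85·0.9053) ≈ 0.0469
After a geochemical assay='anomalous': P(ore) = 0.85·0.0469 / (0.85·0.0469 + 0.7·0.9531) ≈ 0.0564

0.056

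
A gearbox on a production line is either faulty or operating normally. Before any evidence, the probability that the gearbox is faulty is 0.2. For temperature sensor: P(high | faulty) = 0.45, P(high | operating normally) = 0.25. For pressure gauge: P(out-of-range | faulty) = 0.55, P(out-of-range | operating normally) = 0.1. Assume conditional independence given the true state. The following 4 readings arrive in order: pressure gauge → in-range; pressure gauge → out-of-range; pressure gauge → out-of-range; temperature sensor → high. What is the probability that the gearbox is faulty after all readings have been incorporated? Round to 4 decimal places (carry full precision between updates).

After pressure gauge='in-range': P(faulty) = 0.45·0.2000 / (0.45·0.2000 + 0.9·0.8000) ≈ 0.1111
After pressure gauge='out-of-range': P(faulty) = 0.55·0.1111 / (0.55·0.1111 + 0.1·0.8889) ≈ 0.4074
After pressure gauge='out-of-range': P(faulty) = 0.55·0.4074 / (0.55·0.4074 + 0.1·0.5926) ≈ 0.7908
After temperature sensor='high': P(faulty) = 0.45·0.7908 / (0.45·0.7908 + 0.25·0.2092) ≈ 0.8719

0.8719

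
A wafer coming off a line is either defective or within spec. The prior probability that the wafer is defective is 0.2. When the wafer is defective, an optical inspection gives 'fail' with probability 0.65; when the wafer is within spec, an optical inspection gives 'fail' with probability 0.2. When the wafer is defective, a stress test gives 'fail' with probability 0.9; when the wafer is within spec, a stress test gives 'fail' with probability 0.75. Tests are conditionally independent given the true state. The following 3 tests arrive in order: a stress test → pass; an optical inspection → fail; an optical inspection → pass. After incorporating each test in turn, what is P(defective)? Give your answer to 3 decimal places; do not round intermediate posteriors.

After a stress test='pass': P(defective) = 0.1·0.2000 / (0.1·0.2000 + 0.25·0.8000) ≈ 0.0909
After an optical inspection='fail': P(defective) = 0.65·0.0909 / (0.65·0.0909 + 0.2·0.9091) ≈ 0.2453
After an optical inspection='pass': P(defective) = 0.35·0.2453 / (0.35·0.2453 + 0.8·0.7547) ≈ 0.1245

0.124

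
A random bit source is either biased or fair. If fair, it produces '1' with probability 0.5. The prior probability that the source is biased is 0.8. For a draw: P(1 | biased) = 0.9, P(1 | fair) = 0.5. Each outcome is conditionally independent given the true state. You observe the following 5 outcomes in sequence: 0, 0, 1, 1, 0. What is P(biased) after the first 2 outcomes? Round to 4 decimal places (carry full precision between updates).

After '0': P(biased) = 0.1·0.8000 / (0.1·0.8000 + 0.5·0.2000) ≈ 0.4444
After '0': P(biased) = 0.1·0.4444 / (0.1·0.4444 + 0.5·0.5556) ≈ 0.1379

0.1379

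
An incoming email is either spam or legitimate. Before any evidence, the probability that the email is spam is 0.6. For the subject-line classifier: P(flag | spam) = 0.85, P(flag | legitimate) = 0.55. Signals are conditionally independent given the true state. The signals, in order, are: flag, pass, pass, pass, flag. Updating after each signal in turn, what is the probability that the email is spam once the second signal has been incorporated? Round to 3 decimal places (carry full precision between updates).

0.436

After 'flag': P(spam) = 0.85·0.6000 / (0.85·0.6000 + 0.55·0.4000) ≈ 0.6986
After 'pass': P(spam) = 0.15·0.6986 / (0.15·0.6986 + 0.45·0.3014) ≈ 0.4359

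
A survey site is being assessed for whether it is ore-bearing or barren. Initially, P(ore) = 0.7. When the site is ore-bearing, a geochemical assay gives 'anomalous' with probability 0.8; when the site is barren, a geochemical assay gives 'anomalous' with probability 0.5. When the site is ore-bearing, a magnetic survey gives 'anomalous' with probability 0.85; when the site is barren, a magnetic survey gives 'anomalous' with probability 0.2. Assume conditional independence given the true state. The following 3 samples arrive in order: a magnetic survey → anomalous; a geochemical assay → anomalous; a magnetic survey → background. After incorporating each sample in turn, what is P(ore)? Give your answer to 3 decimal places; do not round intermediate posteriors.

After a magnetic survey='anomalous': P(ore) = 0.85·0.7000 / (0.85·0.7000 + 0.2·0.3000) ≈ 0.9084
After a geochemical assay='anomalous': P(ore) = 0.8·0.9084 / (0.8·0.9084 + 0.5·0.0916) ≈ 0.9407
After a magnetic survey='background': P(ore) = 0.15·0.9407 / (0.15·0.9407 + 0.8·0.0593) ≈ 0.7484

0.748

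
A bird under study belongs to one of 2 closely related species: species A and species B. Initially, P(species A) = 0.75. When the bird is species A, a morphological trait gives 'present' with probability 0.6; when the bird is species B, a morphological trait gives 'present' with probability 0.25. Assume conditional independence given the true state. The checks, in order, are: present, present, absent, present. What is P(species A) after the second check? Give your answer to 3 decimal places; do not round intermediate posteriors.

0.945

After 'present': P(species A) = 0.6·0.7500 / (0.6·0.7500 + 0.25·0.2500) ≈ 0.8780
After 'present': P(species A) = 0.6·0.8780 / (0.6·0.8780 + 0.25·0.1220) ≈ 0.9453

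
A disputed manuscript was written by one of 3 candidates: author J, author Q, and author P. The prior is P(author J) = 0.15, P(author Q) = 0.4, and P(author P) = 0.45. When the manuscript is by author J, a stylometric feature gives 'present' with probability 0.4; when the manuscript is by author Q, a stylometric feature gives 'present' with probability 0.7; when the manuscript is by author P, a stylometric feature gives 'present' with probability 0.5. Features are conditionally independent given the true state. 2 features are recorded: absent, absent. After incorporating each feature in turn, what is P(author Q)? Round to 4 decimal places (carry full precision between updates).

0.1778

Each posterior becomes the prior for the next update.
After 'absent': normaliser = 0.6·0.1500 + 0.3·0.4000 + 0.5·0.4500; P(author J) ≈ 0.2069, P(author Q) ≈ 0.2759, P(author P) ≈ 0.5172
After 'absent': normaliser = 0.6·0.2069 + 0.3·0.2759 + 0.5·0.5172; P(author J) ≈ 0.2667, P(author Q) ≈ 0.1778, P(author P) ≈ 0.5556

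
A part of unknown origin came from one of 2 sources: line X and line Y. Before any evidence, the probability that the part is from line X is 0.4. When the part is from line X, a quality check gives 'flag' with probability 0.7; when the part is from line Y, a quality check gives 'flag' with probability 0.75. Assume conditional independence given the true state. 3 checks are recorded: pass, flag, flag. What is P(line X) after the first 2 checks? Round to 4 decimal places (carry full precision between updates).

After 'pass': P(line X) = 0.3·0.4000 / (0.3·0.4000 + 0.25·0.6000) ≈ 0.4444
After 'flag': P(line X) = 0.7·0.4444 / (0.7·0.4444 + 0.75·0.5556) ≈ 0.4275

0.4275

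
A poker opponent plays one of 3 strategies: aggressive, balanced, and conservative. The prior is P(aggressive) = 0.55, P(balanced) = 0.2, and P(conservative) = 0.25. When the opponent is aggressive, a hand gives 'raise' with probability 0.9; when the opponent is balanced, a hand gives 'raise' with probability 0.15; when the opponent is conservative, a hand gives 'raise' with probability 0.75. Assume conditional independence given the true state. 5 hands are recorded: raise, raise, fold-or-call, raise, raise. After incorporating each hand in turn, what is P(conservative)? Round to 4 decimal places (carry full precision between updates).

Each posterior becomes the prior for the next update.
After 'raise': normaliser = 0.9·0.5500 + 0.15·0.2000 + 0.75·0.2500; P(aggressive) ≈ 0.6947, P(balanced) ≈ 0.0421, P(conservative) ≈ 0.2632
After 'raise': normaliser = 0.9·0.6947 + 0.15·0.0421 + 0.75·0.2632; P(aggressive) ≈ 0.7543, P(balanced) ≈ 0.0076, P(conservative) ≈ 0.2381
After 'fold-or-call': normaliser = 0.1·0.7543 + 0.85·0.0076 + 0.25·0.2381; P(aggressive) ≈ 0.5333, P(balanced) ≈ 0.0458, P(conservative) ≈ 0.4209
After 'raise': normaliser = 0.9·0.5333 + 0.15·0.0458 + 0.75·0.4209; P(aggressive) ≈ 0.5981, P(balanced) ≈ 0.0086, P(conservative) ≈ 0.3933
After 'raise': normaliser = 0.9·0.5981 + 0.15·0.0086 + 0.75·0.3933; P(aggressive) ≈ 0.6450, P(balanced) ≈ 0.0015, P(conservative) ≈ 0.3535

0.3535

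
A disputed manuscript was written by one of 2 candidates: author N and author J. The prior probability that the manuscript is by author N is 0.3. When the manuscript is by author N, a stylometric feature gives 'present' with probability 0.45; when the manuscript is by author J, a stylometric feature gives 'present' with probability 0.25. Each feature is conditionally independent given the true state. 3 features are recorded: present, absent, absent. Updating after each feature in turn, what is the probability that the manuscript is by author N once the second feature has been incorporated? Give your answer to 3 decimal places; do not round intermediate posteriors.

0.361

After 'present': P(author N) = 0.45·0.3000 / (0.45·0.3000 + 0.25·0.7000) ≈ 0.4355
After 'absent': P(author N) = 0.55·0.4355 / (0.55·0.4355 + 0.75·0.5645) ≈ 0.3613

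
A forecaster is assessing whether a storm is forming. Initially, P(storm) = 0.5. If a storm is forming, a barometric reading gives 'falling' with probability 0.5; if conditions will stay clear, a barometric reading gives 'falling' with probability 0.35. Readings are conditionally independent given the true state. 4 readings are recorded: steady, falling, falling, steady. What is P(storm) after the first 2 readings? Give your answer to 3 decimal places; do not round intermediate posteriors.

0.524

Each posterior becomes the prior for the next update.
After 'steady': P(storm) = 0.5·0.5000 / (0.5·0.5000 + 0.65·0.5000) ≈ 0.4348
After 'falling': P(storm) = 0.5·0.4348 / (0.5·0.4348 + 0.35·0.5652) ≈ 0.5236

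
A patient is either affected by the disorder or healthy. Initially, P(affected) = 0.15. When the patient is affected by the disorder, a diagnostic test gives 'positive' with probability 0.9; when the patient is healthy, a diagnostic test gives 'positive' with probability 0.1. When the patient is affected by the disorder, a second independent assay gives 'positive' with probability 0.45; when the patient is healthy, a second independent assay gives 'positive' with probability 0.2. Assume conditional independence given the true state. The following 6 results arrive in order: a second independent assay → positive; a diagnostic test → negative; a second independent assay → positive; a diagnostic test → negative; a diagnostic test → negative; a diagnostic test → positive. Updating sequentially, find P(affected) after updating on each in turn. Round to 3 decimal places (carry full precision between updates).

0.011

After a second independent assay='positive': P(affected) = 0.45·0.1500 / (0.45·0.1500 + 0.2·0.8500) ≈ 0.2842
After a diagnostic test='negative': P(affected) = 0.1·0.2842 / (0.1·0.2842 + 0.9·0.7158) ≈ 0.0423
After a second independent assay='positive': P(affected) = 0.45·0.0423 / (0.45·0.0423 + 0.2·0.9577) ≈ 0.0903
After a diagnostic test='negative': P(affected) = 0.1·0.0903 / (0.1·0.0903 + 0.9·0.9097) ≈ 0.0109
After a diagnostic test='negative': P(affected) = 0.1·0.0109 / (0.1·0.0109 + 0.9·0.9891) ≈ 0.0012
After a diagnostic test='positive': P(affected) = 0.9·0.0012 / (0.9·0.0012 + 0.1·0.9988) ≈ 0.0109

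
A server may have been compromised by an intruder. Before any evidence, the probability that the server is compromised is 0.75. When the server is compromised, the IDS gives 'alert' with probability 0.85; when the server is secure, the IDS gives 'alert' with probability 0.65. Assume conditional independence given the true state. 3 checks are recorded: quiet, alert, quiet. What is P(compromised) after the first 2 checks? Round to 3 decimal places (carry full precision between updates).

0.627

Apply Bayes' rule sequentially, carrying P(compromised) forward.
After 'quiet': P(compromised) = 0.15·0.7500 / (0.15·0.7500 + 0.35·0.2500) ≈ 0.5625
After 'alert': P(compromised) = 0.85·0.5625 / (0.85·0.5625 + 0.65·0.4375) ≈ 0.6270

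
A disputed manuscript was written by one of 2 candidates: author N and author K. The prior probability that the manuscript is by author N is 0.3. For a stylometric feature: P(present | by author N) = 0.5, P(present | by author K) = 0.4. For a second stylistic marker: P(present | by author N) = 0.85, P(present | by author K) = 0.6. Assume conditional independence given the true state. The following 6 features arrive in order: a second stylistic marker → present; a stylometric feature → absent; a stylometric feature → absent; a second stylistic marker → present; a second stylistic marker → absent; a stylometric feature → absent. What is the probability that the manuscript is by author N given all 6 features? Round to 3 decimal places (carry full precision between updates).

0.157

After a second stylistic marker='present': P(author N) = 0.85·0.3000 / (0.85·0.3000 + 0.6·0.7000) ≈ 0.3778
After a stylometric feature='absent': P(author N) = 0.5·0.3778 / (0.5·0.3778 + 0.6·0.6222) ≈ 0.3360
After a stylometric feature='absent': P(author N) = 0.5·0.3360 / (0.5·0.3360 + 0.6·0.6640) ≈ 0.2966
After a second stylistic marker='present': P(author N) = 0.85·0.2966 / (0.85·0.2966 + 0.6·0.7034) ≈ 0.3739
After a second stylistic marker='absent': P(author N) = 0.15·0.3739 / (0.15·0.3739 + 0.4·0.6261) ≈ 0.1830
After a stylometric feature='absent': P(author N) = 0.5·0.1830 / (0.5·0.1830 + 0.6·0.8170) ≈ 0.1573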